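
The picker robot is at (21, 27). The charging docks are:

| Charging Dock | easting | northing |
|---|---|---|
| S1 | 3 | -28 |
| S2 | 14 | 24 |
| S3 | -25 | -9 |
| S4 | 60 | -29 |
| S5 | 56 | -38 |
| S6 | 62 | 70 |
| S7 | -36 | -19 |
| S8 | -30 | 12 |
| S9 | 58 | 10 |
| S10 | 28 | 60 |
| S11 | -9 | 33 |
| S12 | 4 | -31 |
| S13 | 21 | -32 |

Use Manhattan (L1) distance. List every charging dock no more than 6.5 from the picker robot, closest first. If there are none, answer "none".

Distances from (21, 27):
S1: 73
S2: 10
S3: 82
S4: 95
S5: 100
S6: 84
S7: 103
S8: 66
S9: 54
S10: 40
S11: 36
S12: 75
S13: 59
Threshold 6.5: none within range.

none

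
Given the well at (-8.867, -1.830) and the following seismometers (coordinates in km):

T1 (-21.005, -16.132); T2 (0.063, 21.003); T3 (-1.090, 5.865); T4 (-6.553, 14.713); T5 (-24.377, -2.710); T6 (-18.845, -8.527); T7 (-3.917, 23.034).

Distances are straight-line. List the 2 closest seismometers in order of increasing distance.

T3, T6

Distances from (-8.867, -1.830):
T1: √((-12.138)² + (-14.302)²) = √(147.33104 + 204.54720) = 18.758 km
T2: √((8.930)² + (22.833)²) = √(79.74490 + 521.34589) = 24.517 km
T3: √((7.777)² + (7.695)²) = √(60.48173 + 59.21303) = 10.941 km
T4: √((2.314)² + (16.543)²) = √(5.35460 + 273.67085) = 16.704 km
T5: √((-15.510)² + (-0.880)²) = √(240.56010 + 0.77440) = 15.535 km
T6: √((-9.978)² + (-6.697)²) = √(99.56048 + 44.84981) = 12.017 km
T7: √((4.950)² + (24.864)²) = √(24.50250 + 618.21850) = 25.352 km
Sorted: T3 (10.941 km) < T6 (12.017 km) < T5 (15.535 km) < T4 (16.704 km) < …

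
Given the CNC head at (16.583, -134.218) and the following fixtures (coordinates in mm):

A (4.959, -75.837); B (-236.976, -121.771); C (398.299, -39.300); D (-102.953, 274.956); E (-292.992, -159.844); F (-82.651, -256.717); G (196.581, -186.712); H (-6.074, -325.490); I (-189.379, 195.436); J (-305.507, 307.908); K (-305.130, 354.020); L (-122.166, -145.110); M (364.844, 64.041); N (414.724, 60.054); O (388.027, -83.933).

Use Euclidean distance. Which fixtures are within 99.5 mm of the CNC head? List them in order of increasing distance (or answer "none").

A

Distances from (16.583, -134.218):
A: √((-11.624)² + (58.381)²) = √(135.11738 + 3408.34116) = 59.527 mm
B: √((-253.559)² + (12.447)²) = √(64292.16648 + 154.92781) = 253.864 mm
C: √((381.716)² + (94.918)²) = √(145707.10466 + 9009.42672) = 393.340 mm
D: √((-119.536)² + (409.174)²) = √(14288.85530 + 167423.36228) = 426.277 mm
E: √((-309.575)² + (-25.626)²) = √(95836.68063 + 656.69188) = 310.634 mm
F: √((-99.234)² + (-122.499)²) = √(9847.38676 + 15006.00500) = 157.650 mm
G: √((179.998)² + (-52.494)²) = √(32399.28000 + 2755.62004) = 187.496 mm
H: √((-22.657)² + (-191.272)²) = √(513.33965 + 36584.97798) = 192.609 mm
I: √((-205.962)² + (329.654)²) = √(42420.34544 + 108671.75972) = 388.706 mm
J: √((-322.090)² + (442.126)²) = √(103741.96810 + 195475.39988) = 547.008 mm
K: √((-321.713)² + (488.238)²) = √(103499.25437 + 238376.34464) = 584.701 mm
L: √((-138.749)² + (-10.892)²) = √(19251.28500 + 118.63566) = 139.176 mm
M: √((348.261)² + (198.259)²) = √(121285.72412 + 39306.63108) = 400.740 mm
N: √((398.141)² + (194.272)²) = √(158516.25588 + 37741.60998) = 443.010 mm
O: √((371.444)² + (50.285)²) = √(137970.64514 + 2528.58122) = 374.832 mm
Threshold 99.5 mm: A (59.527 mm) is within range.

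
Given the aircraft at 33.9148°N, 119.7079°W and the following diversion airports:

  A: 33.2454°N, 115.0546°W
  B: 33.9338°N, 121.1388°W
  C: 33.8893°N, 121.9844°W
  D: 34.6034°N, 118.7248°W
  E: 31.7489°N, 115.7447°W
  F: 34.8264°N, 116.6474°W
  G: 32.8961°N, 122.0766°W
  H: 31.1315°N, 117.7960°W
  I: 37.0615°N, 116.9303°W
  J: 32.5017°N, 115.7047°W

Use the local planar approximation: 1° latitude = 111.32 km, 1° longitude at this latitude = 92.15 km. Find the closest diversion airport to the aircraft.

Distances from 33.9148°N, 119.7079°W:
A: √((-0.6694·111.32)² + (4.6533·92.15)²) = √(5552.873902 + 183870.807875) = 435.2283 km
B: √((0.0190·111.32)² + (-1.4309·92.15)²) = √(4.473563 + 17386.383165) = 131.8744 km
C: √((-0.0255·111.32)² + (-2.2765·92.15)²) = √(8.057991 + 44007.428131) = 209.7987 km
D: √((0.6886·111.32)² + (0.9831·92.15)²) = √(5875.981666 + 8207.030952) = 118.6719 km
E: √((-2.1659·111.32)² + (3.9632·92.15)²) = √(58133.061877 + 133377.526031) = 437.6192 km
F: √((0.9116·111.32)² + (3.0605·92.15)²) = √(10298.050764 + 79538.142929) = 299.7269 km
G: √((-1.0187·111.32)² + (-2.3687·92.15)²) = √(12859.941934 + 47644.283393) = 245.9761 km
H: √((-2.7833·111.32)² + (1.9119·92.15)²) = √(95998.939303 + 31039.950893) = 356.4252 km
I: √((3.1467·111.32)² + (2.7776·92.15)²) = √(122703.535274 + 65513.392030) = 433.8397 km
J: √((-1.4131·111.32)² + (4.0032·92.15)²) = √(24745.269503 + 136083.432490) = 401.0345 km
Minimum: D at 118.6719 km.

D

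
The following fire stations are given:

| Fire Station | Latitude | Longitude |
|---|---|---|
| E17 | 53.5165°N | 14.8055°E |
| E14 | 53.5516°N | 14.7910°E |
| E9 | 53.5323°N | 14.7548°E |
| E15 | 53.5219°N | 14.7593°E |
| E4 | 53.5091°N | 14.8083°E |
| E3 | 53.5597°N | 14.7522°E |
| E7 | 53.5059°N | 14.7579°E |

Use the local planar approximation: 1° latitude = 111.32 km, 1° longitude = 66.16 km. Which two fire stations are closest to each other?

E17 and E4

Pairwise distances:
E17–E14: √((0.0351·111.32)² + (-0.0145·66.16)²) = √(15.267243 + 0.920295) = 4.0234 km
E17–E9: √((0.0158·111.32)² + (-0.0507·66.16)²) = √(3.093574 + 11.251409) = 3.7875 km
E17–E15: √((0.0054·111.32)² + (-0.0462·66.16)²) = √(0.361355 + 9.342755) = 3.1151 km
E17–E4: √((-0.0074·111.32)² + (0.0028·66.16)²) = √(0.678594 + 0.034317) = 0.8443 km
E17–E3: √((0.0432·111.32)² + (-0.0533·66.16)²) = √(23.126712 + 12.434989) = 5.9634 km
E17–E7: √((-0.0106·111.32)² + (-0.0476·66.16)²) = √(1.392381 + 9.917561) = 3.3630 km
E14–E9: √((-0.0193·111.32)² + (-0.0362·66.16)²) = √(4.615949 + 5.735987) = 3.2174 km
E14–E15: √((-0.0297·111.32)² + (-0.0317·66.16)²) = √(10.930985 + 4.398550) = 3.9153 km
E14–E4: √((-0.0425·111.32)² + (0.0173·66.16)²) = √(22.383307 + 1.310036) = 4.8676 km
E14–E3: √((0.0081·111.32)² + (-0.0388·66.16)²) = √(0.813048 + 6.589530) = 2.7208 km
E14–E7: √((-0.0457·111.32)² + (-0.0331·66.16)²) = √(25.880865 + 4.795644) = 5.5386 km
E9–E15: √((-0.0104·111.32)² + (0.0045·66.16)²) = √(1.340334 + 0.088637) = 1.1954 km
E9–E4: √((-0.0232·111.32)² + (0.0535·66.16)²) = √(6.669947 + 12.528485) = 4.3816 km
E9–E3: √((0.0274·111.32)² + (-0.0026·66.16)²) = √(9.303525 + 0.029590) = 3.0550 km
E9–E7: √((-0.0264·111.32)² + (0.0031·66.16)²) = √(8.636828 + 0.042064) = 2.9460 km
E15–E4: √((-0.0128·111.32)² + (0.0490·66.16)²) = √(2.030329 + 10.509527) = 3.5412 km
E15–E3: √((0.0378·111.32)² + (-0.0071·66.16)²) = √(17.706389 + 0.220652) = 4.2340 km
E15–E7: √((-0.0160·111.32)² + (-0.0014·66.16)²) = √(3.172388 + 0.008579) = 1.7835 km
E4–E3: √((0.0506·111.32)² + (-0.0561·66.16)²) = √(31.728346 + 13.775796) = 6.7457 km
E4–E7: √((-0.0032·111.32)² + (-0.0504·66.16)²) = √(0.126896 + 11.118650) = 3.3534 km
E3–E7: √((-0.0538·111.32)² + (0.0057·66.16)²) = √(35.868313 + 0.142213) = 6.0009 km
Closest pair: E17–E4 at 0.8443 km.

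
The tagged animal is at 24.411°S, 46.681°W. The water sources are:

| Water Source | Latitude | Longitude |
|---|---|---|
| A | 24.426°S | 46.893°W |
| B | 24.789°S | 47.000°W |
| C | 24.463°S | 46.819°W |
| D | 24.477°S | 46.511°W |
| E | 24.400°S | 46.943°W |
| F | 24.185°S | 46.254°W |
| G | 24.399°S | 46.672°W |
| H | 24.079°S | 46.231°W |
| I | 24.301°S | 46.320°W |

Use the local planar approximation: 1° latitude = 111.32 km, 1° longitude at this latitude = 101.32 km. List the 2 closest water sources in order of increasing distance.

Distances from 24.411°S, 46.681°W:
A: √((-0.015·111.32)² + (-0.212·101.32)²) = √(2.78823 + 461.38353) = 21.545 km
B: √((-0.378·111.32)² + (-0.319·101.32)²) = √(1770.63887 + 1044.65221) = 53.059 km
C: √((-0.052·111.32)² + (-0.138·101.32)²) = √(33.50835 + 195.50080) = 15.133 km
D: √((-0.066·111.32)² + (0.170·101.32)²) = √(53.98017 + 296.67996) = 18.726 km
E: √((0.011·111.32)² + (-0.262·101.32)²) = √(1.49945 + 704.68162) = 26.574 km
F: √((0.226·111.32)² + (0.427·101.32)²) = √(632.94107 + 1871.74255) = 50.047 km
G: √((0.012·111.32)² + (0.009·101.32)²) = √(1.78447 + 0.83153) = 1.617 km
H: √((0.332·111.32)² + (0.450·101.32)²) = √(1365.91150 + 2078.81284) = 58.692 km
I: √((0.110·111.32)² + (0.361·101.32)²) = √(149.94492 + 1337.84182) = 38.572 km
Sorted: G (1.617 km) < C (15.133 km) < D (18.726 km) < A (21.545 km) < …

G, C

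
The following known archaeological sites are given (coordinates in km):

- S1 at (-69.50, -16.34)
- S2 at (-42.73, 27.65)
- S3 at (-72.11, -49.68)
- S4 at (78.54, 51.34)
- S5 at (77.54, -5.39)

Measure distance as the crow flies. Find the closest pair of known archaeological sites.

S1 and S3

Pairwise distances:
S1–S3: 33.44 km
S1–S2: 51.50 km
S4–S5: 56.74 km
S2–S3: 82.72 km
S2–S4: 123.56 km
S2–S5: 124.73 km
S1–S5: 147.45 km
S3–S5: 156.07 km
S1–S4: 162.78 km
S3–S4: 181.38 km
Closest pair: S1–S3 at 33.44 km.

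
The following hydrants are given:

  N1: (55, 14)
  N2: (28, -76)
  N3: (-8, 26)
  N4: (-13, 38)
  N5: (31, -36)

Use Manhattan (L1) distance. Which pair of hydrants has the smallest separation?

Pairwise distances:
N3–N4: 17
N2–N5: 43
N1–N5: 74
N1–N3: 75
N1–N4: 92
N3–N5: 101
N1–N2: 117
N4–N5: 118
N2–N3: 138
N2–N4: 155
Closest pair: N3–N4 at 17.

N3 and N4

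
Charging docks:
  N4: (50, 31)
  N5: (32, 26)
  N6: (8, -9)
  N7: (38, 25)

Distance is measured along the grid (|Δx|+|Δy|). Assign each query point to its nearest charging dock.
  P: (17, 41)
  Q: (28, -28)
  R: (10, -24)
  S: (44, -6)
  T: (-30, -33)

P→N5; Q→N6; R→N6; S→N7; T→N6

P at (17, 41):
  N4: |33| + |-10| = 33 + 10 = 43
  N5: |15| + |-15| = 15 + 15 = 30
  N6: |-9| + |-50| = 9 + 50 = 59
  N7: |21| + |-16| = 21 + 16 = 37
  → nearest: N5 (30)
Q at (28, -28):
  N4: |22| + |59| = 22 + 59 = 81
  N5: |4| + |54| = 4 + 54 = 58
  N6: |-20| + |19| = 20 + 19 = 39
  N7: |10| + |53| = 10 + 53 = 63
  → nearest: N6 (39)
R at (10, -24):
  N4: |40| + |55| = 40 + 55 = 95
  N5: |22| + |50| = 22 + 50 = 72
  N6: |-2| + |15| = 2 + 15 = 17
  N7: |28| + |49| = 28 + 49 = 77
  → nearest: N6 (17)
S at (44, -6):
  N4: |6| + |37| = 6 + 37 = 43
  N5: |-12| + |32| = 12 + 32 = 44
  N6: |-36| + |-3| = 36 + 3 = 39
  N7: |-6| + |31| = 6 + 31 = 37
  → nearest: N7 (37)
T at (-30, -33):
  N4: |80| + |64| = 80 + 64 = 144
  N5: |62| + |59| = 62 + 59 = 121
  N6: |38| + |24| = 38 + 24 = 62
  N7: |68| + |58| = 68 + 58 = 126
  → nearest: N6 (62)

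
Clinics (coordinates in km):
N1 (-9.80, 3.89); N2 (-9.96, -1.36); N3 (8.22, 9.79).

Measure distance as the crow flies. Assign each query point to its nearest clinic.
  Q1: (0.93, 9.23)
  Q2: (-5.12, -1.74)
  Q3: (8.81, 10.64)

Q1→N3; Q2→N2; Q3→N3

Q1 at (0.93, 9.23):
  N1: √((-10.73)² + (-5.34)²) = √(115.1329 + 28.5156) = 11.99 km
  N2: √((-10.89)² + (-10.59)²) = √(118.5921 + 112.1481) = 15.19 km
  N3: √((7.29)² + (0.56)²) = √(53.1441 + 0.3136) = 7.31 km
  → nearest: N3 (7.31 km)
Q2 at (-5.12, -1.74):
  N1: √((-4.68)² + (5.63)²) = √(21.9024 + 31.6969) = 7.32 km
  N2: √((-4.84)² + (0.38)²) = √(23.4256 + 0.1444) = 4.85 km
  N3: √((13.34)² + (11.53)²) = √(177.9556 + 132.9409) = 17.63 km
  → nearest: N2 (4.85 km)
Q3 at (8.81, 10.64):
  N1: √((-18.61)² + (-6.75)²) = √(346.3321 + 45.5625) = 19.80 km
  N2: √((-18.77)² + (-12.00)²) = √(352.3129 + 144.0000) = 22.28 km
  N3: √((-0.59)² + (-0.85)²) = √(0.3481 + 0.7225) = 1.03 km
  → nearest: N3 (1.03 km)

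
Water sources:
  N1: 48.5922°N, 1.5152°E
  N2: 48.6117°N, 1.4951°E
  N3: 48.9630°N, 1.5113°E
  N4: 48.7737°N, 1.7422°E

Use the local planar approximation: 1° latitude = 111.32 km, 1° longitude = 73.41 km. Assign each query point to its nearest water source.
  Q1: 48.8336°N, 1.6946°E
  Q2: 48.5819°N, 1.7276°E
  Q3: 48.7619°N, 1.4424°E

Q1 at 48.8336°N, 1.6946°E:
  N1: √((-0.2414·111.32)² + (-0.1794·73.41)²) = √(722.139211 + 173.442420) = 29.9263 km
  N2: √((-0.2219·111.32)² + (-0.1995·73.41)²) = √(610.184259 + 214.484666) = 28.7170 km
  N3: √((0.1294·111.32)² + (-0.1833·73.41)²) = √(207.498494 + 181.065362) = 19.7120 km
  N4: √((-0.0599·111.32)² + (0.0476·73.41)²) = √(44.463131 + 12.210244) = 7.5282 km
  → nearest: N4 (7.5282 km)
Q2 at 48.5819°N, 1.7276°E:
  N1: √((0.0103·111.32)² + (-0.2124·73.41)²) = √(1.314682 + 243.119320) = 15.6344 km
  N2: √((0.0298·111.32)² + (-0.2325·73.41)²) = √(11.004718 + 291.310650) = 17.3872 km
  N3: √((0.3811·111.32)² + (-0.2163·73.41)²) = √(1799.800188 + 252.129398) = 45.2982 km
  N4: √((0.1918·111.32)² + (0.0146·73.41)²) = √(455.872717 + 1.148725) = 21.3781 km
  → nearest: N1 (15.6344 km)
Q3 at 48.7619°N, 1.4424°E:
  N1: √((-0.1697·111.32)² + (0.0728·73.41)²) = √(356.870032 + 28.560987) = 19.6324 km
  N2: √((-0.1502·111.32)² + (0.0527·73.41)²) = √(279.567228 + 14.966894) = 17.1620 km
  N3: √((0.2011·111.32)² + (0.0689·73.41)²) = √(501.153233 + 25.582848) = 22.9507 km
  N4: √((0.0118·111.32)² + (0.2998·73.41)²) = √(1.725482 + 484.366061) = 22.0475 km
  → nearest: N2 (17.1620 km)

Q1→N4; Q2→N1; Q3→N2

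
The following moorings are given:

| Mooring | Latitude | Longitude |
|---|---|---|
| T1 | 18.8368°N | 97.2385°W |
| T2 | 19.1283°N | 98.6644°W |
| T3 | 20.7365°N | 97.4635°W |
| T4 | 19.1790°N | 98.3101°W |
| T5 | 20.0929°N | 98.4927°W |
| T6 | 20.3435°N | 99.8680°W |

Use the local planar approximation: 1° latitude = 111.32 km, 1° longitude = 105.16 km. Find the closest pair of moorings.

Pairwise distances:
T1–T2: 153.4187 km
T1–T3: 212.7942 km
T1–T4: 118.9540 km
T1–T5: 192.2175 km
T1–T6: 323.4104 km
T2–T3: 219.0849 km
T2–T4: 37.6832 km
T2–T5: 108.8868 km
T2–T6: 185.2558 km
T3–T4: 194.9025 km
T3–T5: 129.7959 km
T3–T6: 256.6140 km
T4–T5: 103.5317 km
T4–T6: 208.9123 km
T5–T6: 147.2925 km
Closest pair: T2–T4 at 37.6832 km.

T2 and T4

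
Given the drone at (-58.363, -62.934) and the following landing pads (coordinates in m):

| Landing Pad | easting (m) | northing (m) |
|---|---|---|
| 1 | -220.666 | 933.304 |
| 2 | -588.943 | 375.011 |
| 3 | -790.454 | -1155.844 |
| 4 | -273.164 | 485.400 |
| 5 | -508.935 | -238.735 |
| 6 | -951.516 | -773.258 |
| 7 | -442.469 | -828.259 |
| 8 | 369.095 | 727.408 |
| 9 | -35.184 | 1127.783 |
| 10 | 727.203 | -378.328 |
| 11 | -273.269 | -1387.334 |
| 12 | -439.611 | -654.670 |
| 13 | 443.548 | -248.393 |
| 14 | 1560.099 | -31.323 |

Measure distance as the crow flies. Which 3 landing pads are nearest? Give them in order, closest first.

5, 13, 4

Distances from (-58.363, -62.934):
1: 1009.372 m
2: 687.976 m
3: 1315.450 m
4: 588.905 m
5: 483.654 m
6: 1141.176 m
7: 856.306 m
8: 898.533 m
9: 1190.943 m
10: 846.515 m
11: 1341.723 m
12: 703.919 m
13: 535.079 m
14: 1618.771 m
Sorted: 5 (483.654 m) < 13 (535.079 m) < 4 (588.905 m) < 2 (687.976 m) < 12 (703.919 m) < …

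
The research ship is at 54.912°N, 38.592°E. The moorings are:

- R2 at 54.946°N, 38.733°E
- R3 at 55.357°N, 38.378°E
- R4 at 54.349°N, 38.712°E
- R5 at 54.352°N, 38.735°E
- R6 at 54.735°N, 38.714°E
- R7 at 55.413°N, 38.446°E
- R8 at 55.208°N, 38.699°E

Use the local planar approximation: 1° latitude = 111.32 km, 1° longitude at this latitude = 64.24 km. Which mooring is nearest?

Distances from 54.912°N, 38.592°E:
R2: √((0.034·111.32)² + (0.141·64.24)²) = √(14.32532 + 82.04447) = 9.817 km
R3: √((0.445·111.32)² + (-0.214·64.24)²) = √(2453.95400 + 188.98991) = 51.410 km
R4: √((-0.563·111.32)² + (0.120·64.24)²) = √(3927.92498 + 59.42560) = 63.145 km
R5: √((-0.560·111.32)² + (0.143·64.24)²) = √(3886.17586 + 84.38848) = 63.012 km
R6: √((-0.177·111.32)² + (0.122·64.24)²) = √(388.23343 + 61.42296) = 21.205 km
R7: √((0.501·111.32)² + (-0.146·64.24)²) = √(3110.44013 + 87.96639) = 56.554 km
R8: √((0.296·111.32)² + (0.107·64.24)²) = √(1085.74995 + 47.24748) = 33.660 km
Minimum: R2 at 9.817 km.

R2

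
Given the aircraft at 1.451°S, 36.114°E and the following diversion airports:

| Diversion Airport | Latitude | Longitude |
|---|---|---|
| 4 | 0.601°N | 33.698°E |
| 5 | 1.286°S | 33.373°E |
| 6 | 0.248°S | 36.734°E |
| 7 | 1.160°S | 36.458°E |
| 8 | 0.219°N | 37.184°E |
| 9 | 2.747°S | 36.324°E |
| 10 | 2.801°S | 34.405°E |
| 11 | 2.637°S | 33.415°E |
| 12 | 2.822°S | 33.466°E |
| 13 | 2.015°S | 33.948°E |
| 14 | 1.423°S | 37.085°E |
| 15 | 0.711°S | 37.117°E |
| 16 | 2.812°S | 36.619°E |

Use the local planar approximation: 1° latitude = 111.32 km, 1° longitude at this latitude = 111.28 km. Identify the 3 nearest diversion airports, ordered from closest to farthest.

7, 14, 15

Distances from 1.451°S, 36.114°E:
4: 352.791 km
5: 305.571 km
6: 150.646 km
7: 50.147 km
8: 220.767 km
9: 146.151 km
10: 242.388 km
11: 328.082 km
12: 331.848 km
13: 249.075 km
14: 108.098 km
15: 138.721 km
16: 161.593 km
Sorted: 7 (50.147 km) < 14 (108.098 km) < 15 (138.721 km) < 9 (146.151 km) < 6 (150.646 km) < …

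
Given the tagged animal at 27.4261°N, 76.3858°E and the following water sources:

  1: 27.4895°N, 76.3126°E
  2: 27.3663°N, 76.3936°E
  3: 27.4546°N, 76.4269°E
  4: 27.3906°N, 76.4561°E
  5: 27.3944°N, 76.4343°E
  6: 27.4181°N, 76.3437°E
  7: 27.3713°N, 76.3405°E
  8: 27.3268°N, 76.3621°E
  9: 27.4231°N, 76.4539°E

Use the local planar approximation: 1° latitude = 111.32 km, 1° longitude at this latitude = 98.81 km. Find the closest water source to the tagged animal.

6

Distances from 27.4261°N, 76.3858°E:
1: √((0.0634·111.32)² + (-0.0732·98.81)²) = √(49.810960 + 52.314727) = 10.1057 km
2: √((-0.0598·111.32)² + (0.0078·98.81)²) = √(44.314797 + 0.594006) = 6.7014 km
3: √((0.0285·111.32)² + (0.0411·98.81)²) = √(10.065518 + 16.492460) = 5.1534 km
4: √((-0.0355·111.32)² + (0.0703·98.81)²) = √(15.617197 + 48.251681) = 7.9918 km
5: √((-0.0317·111.32)² + (0.0485·98.81)²) = √(12.452740 + 22.965996) = 5.9514 km
6: √((-0.0080·111.32)² + (-0.0421·98.81)²) = √(0.793097 + 17.304776) = 4.2542 km
7: √((-0.0548·111.32)² + (-0.0453·98.81)²) = √(37.214099 + 20.035409) = 7.5663 km
8: √((-0.0993·111.32)² + (-0.0237·98.81)²) = √(122.192596 + 5.484013) = 11.2994 km
9: √((-0.0030·111.32)² + (0.0681·98.81)²) = √(0.111529 + 45.278916) = 6.7372 km
Minimum: 6 at 4.2542 km.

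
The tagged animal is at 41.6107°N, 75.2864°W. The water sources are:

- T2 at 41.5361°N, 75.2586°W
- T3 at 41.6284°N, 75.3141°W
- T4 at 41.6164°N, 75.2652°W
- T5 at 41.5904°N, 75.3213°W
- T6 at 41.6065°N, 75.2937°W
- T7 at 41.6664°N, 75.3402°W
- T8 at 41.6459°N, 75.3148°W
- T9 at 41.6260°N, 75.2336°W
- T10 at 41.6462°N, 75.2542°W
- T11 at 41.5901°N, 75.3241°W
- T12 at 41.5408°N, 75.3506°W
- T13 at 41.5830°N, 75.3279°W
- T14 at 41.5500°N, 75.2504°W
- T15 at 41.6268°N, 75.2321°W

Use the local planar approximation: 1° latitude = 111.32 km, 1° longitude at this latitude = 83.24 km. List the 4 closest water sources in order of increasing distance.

Distances from 41.6107°N, 75.2864°W:
T2: 8.6209 km
T3: 3.0330 km
T4: 1.8753 km
T5: 3.6805 km
T6: 0.7667 km
T7: 7.6486 km
T8: 4.5763 km
T9: 4.7135 km
T10: 4.7751 km
T11: 3.8867 km
T12: 9.4396 km
T13: 4.6305 km
T14: 7.3918 km
T15: 4.8623 km
Sorted: T6 (0.7667 km) < T4 (1.8753 km) < T3 (3.0330 km) < T5 (3.6805 km) < T11 (3.8867 km) < T8 (4.5763 km) < …

T6, T4, T3, T5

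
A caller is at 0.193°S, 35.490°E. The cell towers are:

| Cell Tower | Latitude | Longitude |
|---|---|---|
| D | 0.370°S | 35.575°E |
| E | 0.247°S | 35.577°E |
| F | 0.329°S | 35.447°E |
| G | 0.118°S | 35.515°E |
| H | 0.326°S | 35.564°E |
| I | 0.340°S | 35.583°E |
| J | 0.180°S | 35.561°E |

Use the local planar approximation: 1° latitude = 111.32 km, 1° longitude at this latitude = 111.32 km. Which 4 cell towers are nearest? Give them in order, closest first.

Distances from 0.193°S, 35.490°E:
D: √((-0.177·111.32)² + (0.085·111.32)²) = √(388.23343 + 89.53323) = 21.858 km
E: √((-0.054·111.32)² + (0.087·111.32)²) = √(36.13549 + 93.79613) = 11.399 km
F: √((-0.136·111.32)² + (-0.043·111.32)²) = √(229.20507 + 22.91307) = 15.878 km
G: √((0.075·111.32)² + (0.025·111.32)²) = √(69.70580 + 7.74509) = 8.801 km
H: √((-0.133·111.32)² + (0.074·111.32)²) = √(219.20461 + 67.85937) = 16.943 km
I: √((-0.147·111.32)² + (0.093·111.32)²) = √(267.78181 + 107.17964) = 19.364 km
J: √((0.013·111.32)² + (0.071·111.32)²) = √(2.09427 + 62.46879) = 8.035 km
Sorted: J (8.035 km) < G (8.801 km) < E (11.399 km) < F (15.878 km) < H (16.943 km) < I (19.364 km) < …

J, G, E, F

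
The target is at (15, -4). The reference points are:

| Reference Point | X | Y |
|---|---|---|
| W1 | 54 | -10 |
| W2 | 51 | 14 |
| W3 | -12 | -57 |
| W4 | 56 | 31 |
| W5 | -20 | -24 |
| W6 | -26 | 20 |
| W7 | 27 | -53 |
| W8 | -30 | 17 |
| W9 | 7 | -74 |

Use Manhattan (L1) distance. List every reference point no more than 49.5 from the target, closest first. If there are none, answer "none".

W1

Distances from (15, -4):
W1: 45
W2: 54
W3: 80
W4: 76
W5: 55
W6: 65
W7: 61
W8: 66
W9: 78
Threshold 49.5: W1 (45) is within range.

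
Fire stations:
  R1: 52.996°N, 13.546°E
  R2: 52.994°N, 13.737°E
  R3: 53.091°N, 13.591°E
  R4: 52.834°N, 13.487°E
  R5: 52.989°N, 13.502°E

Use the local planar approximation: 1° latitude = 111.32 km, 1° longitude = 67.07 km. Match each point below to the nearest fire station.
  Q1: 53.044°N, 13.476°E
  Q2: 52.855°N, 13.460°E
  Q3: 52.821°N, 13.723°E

Q1 at 53.044°N, 13.476°E:
  R1: √((-0.048·111.32)² + (0.070·67.07)²) = √(28.55150 + 22.04209) = 7.113 km
  R2: √((-0.050·111.32)² + (0.261·67.07)²) = √(30.98036 + 306.43448) = 18.369 km
  R3: √((0.047·111.32)² + (0.115·67.07)²) = √(27.37424 + 59.49114) = 9.320 km
  R4: √((-0.210·111.32)² + (0.011·67.07)²) = √(546.49348 + 0.54430) = 23.389 km
  R5: √((-0.055·111.32)² + (0.026·67.07)²) = √(37.48623 + 3.04091) = 6.366 km
  → nearest: R5 (6.366 km)
Q2 at 52.855°N, 13.460°E:
  R1: √((0.141·111.32)² + (0.086·67.07)²) = √(246.36818 + 33.27005) = 16.722 km
  R2: √((0.139·111.32)² + (0.277·67.07)²) = √(239.42858 + 345.15657) = 24.178 km
  R3: √((0.236·111.32)² + (0.131·67.07)²) = √(690.19276 + 77.19678) = 27.702 km
  R4: √((-0.021·111.32)² + (0.027·67.07)²) = √(5.46493 + 3.27932) = 2.957 km
  R5: √((0.134·111.32)² + (0.042·67.07)²) = √(222.51331 + 7.93515) = 15.181 km
  → nearest: R4 (2.957 km)
Q3 at 52.821°N, 13.723°E:
  R1: √((0.175·111.32)² + (-0.177·67.07)²) = √(379.50936 + 140.92990) = 22.813 km
  R2: √((0.173·111.32)² + (0.014·67.07)²) = √(370.88443 + 0.88168) = 19.281 km
  R3: √((0.270·111.32)² + (-0.132·67.07)²) = √(903.38718 + 78.37986) = 31.333 km
  R4: √((0.013·111.32)² + (-0.236·67.07)²) = √(2.09427 + 250.54205) = 15.895 km
  R5: √((0.168·111.32)² + (-0.221·67.07)²) = √(349.75583 + 219.70562) = 23.863 km
  → nearest: R4 (15.895 km)

Q1→R5; Q2→R4; Q3→R4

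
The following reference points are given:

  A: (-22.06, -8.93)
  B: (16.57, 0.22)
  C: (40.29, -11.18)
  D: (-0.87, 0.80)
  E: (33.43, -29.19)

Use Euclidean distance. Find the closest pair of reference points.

B and D

Pairwise distances:
A–B: 39.70
A–C: 62.39
A–D: 23.32
A–E: 59.07
B–C: 26.32
B–D: 17.45
B–E: 33.90
C–D: 42.87
C–E: 19.27
D–E: 45.56
Closest pair: B–D at 17.45.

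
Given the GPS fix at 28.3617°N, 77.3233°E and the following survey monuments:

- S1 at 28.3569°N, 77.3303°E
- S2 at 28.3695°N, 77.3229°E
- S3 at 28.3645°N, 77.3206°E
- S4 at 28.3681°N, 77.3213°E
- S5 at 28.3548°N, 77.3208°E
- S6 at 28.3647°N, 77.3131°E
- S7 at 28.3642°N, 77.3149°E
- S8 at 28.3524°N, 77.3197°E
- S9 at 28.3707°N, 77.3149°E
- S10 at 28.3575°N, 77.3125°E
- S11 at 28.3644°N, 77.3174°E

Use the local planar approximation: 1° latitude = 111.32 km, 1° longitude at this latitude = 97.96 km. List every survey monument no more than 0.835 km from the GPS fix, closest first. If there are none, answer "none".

S3, S11, S4, S5

Distances from 28.3617°N, 77.3233°E:
S1: √((-0.0048·111.32)² + (0.0070·97.96)²) = √(0.285515 + 0.470212) = 0.8693 km
S2: √((0.0078·111.32)² + (-0.0004·97.96)²) = √(0.753938 + 0.001535) = 0.8692 km
S3: √((0.0028·111.32)² + (-0.0027·97.96)²) = √(0.097154 + 0.069956) = 0.4088 km
S4: √((0.0064·111.32)² + (-0.0020·97.96)²) = √(0.507582 + 0.038385) = 0.7389 km
S5: √((-0.0069·111.32)² + (-0.0025·97.96)²) = √(0.589990 + 0.059976) = 0.8062 km
S6: √((0.0030·111.32)² + (-0.0102·97.96)²) = √(0.111529 + 0.998385) = 1.0535 km
S7: √((0.0025·111.32)² + (-0.0084·97.96)²) = √(0.077451 + 0.677105) = 0.8687 km
S8: √((-0.0093·111.32)² + (-0.0036·97.96)²) = √(1.071796 + 0.124366) = 1.0937 km
S9: √((0.0090·111.32)² + (-0.0084·97.96)²) = √(1.003764 + 0.677105) = 1.2965 km
S10: √((-0.0042·111.32)² + (-0.0108·97.96)²) = √(0.218597 + 1.119296) = 1.1567 km
S11: √((0.0027·111.32)² + (-0.0059·97.96)²) = √(0.090339 + 0.334042) = 0.6514 km
Threshold 0.835 km: S3 (0.4088 km), S11 (0.6514 km), S4 (0.7389 km), S5 (0.8062 km) are within range.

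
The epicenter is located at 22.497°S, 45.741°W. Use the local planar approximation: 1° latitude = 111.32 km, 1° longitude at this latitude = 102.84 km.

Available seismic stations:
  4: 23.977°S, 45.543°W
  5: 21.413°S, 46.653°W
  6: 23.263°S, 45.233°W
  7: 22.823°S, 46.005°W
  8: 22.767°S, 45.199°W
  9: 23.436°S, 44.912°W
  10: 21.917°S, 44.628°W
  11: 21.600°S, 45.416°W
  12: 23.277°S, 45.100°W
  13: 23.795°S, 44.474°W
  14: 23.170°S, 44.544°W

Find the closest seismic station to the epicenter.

Distances from 22.497°S, 45.741°W:
4: √((-1.480·111.32)² + (0.198·102.84)²) = √(27143.74871 + 414.62408) = 166.007 km
5: √((1.084·111.32)² + (-0.912·102.84)²) = √(14561.46128 + 8796.57911) = 152.833 km
6: √((-0.766·111.32)² + (0.508·102.84)²) = √(7271.16391 + 2729.30179) = 100.002 km
7: √((-0.326·111.32)² + (-0.264·102.84)²) = √(1316.98733 + 737.10947) = 45.322 km
8: √((-0.270·111.32)² + (0.542·102.84)²) = √(903.38718 + 3106.86733) = 63.327 km
9: √((-0.939·111.32)² + (0.829·102.84)²) = √(10926.41219 + 7268.30590) = 134.888 km
10: √((0.580·111.32)² + (1.113·102.84)²) = √(4168.71670 + 13101.30221) = 131.415 km
11: √((0.897·111.32)² + (0.325·102.84)²) = √(9970.82930 + 1117.09693) = 105.299 km
12: √((-0.780·111.32)² + (0.641·102.84)²) = √(7539.37944 + 4345.50441) = 109.018 km
13: √((-1.298·111.32)² + (1.267·102.84)²) = √(20878.33108 + 16977.64177) = 194.566 km
14: √((-0.673·111.32)² + (1.197·102.84)²) = √(5612.76067 + 15153.48198) = 144.105 km
Minimum: 7 at 45.322 km.

7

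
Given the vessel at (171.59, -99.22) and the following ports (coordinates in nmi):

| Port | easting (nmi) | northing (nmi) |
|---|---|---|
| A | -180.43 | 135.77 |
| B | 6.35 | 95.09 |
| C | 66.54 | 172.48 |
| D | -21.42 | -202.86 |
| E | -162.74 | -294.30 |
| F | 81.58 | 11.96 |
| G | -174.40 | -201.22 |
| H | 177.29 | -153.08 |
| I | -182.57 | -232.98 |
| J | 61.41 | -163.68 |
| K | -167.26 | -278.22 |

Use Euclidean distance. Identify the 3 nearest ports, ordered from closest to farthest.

H, J, F

Distances from (171.59, -99.22):
A: 423.25 nmi
B: 255.07 nmi
C: 291.30 nmi
D: 219.08 nmi
E: 387.08 nmi
F: 143.05 nmi
G: 360.71 nmi
H: 54.16 nmi
I: 378.58 nmi
J: 127.65 nmi
K: 383.22 nmi
Sorted: H (54.16 nmi) < J (127.65 nmi) < F (143.05 nmi) < D (219.08 nmi) < B (255.07 nmi) < …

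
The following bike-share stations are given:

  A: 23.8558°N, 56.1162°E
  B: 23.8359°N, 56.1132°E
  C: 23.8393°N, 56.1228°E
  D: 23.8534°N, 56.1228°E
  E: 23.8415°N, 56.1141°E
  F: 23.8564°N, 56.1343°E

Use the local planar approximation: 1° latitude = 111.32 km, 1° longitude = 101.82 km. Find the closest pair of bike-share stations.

B and E

Pairwise distances:
A–B: 2.2362 km
A–C: 1.9559 km
A–D: 0.7232 km
A–E: 1.6062 km
A–F: 1.8442 km
B–C: 1.0482 km
B–D: 2.1796 km
B–E: 0.6301 km
B–F: 3.1342 km
C–D: 1.5696 km
C–E: 0.9191 km
C–F: 2.2349 km
D–E: 1.5936 km
D–F: 1.2176 km
E–F: 2.6422 km
Closest pair: B–E at 0.6301 km.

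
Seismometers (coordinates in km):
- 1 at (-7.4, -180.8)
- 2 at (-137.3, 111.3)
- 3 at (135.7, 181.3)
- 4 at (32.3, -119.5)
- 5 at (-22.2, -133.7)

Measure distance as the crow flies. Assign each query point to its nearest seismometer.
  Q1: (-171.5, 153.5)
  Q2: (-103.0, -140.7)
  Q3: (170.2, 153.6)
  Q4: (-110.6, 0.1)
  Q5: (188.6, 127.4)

Q1 at (-171.5, 153.5):
  1: √((164.1)² + (-334.3)²) = √(26928.810 + 111756.490) = 372.4 km
  2: √((34.2)² + (-42.2)²) = √(1169.640 + 1780.840) = 54.3 km
  3: √((307.2)² + (27.8)²) = √(94371.840 + 772.840) = 308.5 km
  4: √((203.8)² + (-273.0)²) = √(41534.440 + 74529.000) = 340.7 km
  5: √((149.3)² + (-287.2)²) = √(22290.490 + 82483.840) = 323.7 km
  → nearest: 2 (54.3 km)
Q2 at (-103.0, -140.7):
  1: √((95.6)² + (-40.1)²) = √(9139.360 + 1608.010) = 103.7 km
  2: √((-34.3)² + (252.0)²) = √(1176.490 + 63504.000) = 254.3 km
  3: √((238.7)² + (322.0)²) = √(56977.690 + 103684.000) = 400.8 km
  4: √((135.3)² + (21.2)²) = √(18306.090 + 449.440) = 137.0 km
  5: √((80.8)² + (7.0)²) = √(6528.640 + 49.000) = 81.1 km
  → nearest: 5 (81.1 km)
Q3 at (170.2, 153.6):
  1: √((-177.6)² + (-334.4)²) = √(31541.760 + 111823.360) = 378.6 km
  2: √((-307.5)² + (-42.3)²) = √(94556.250 + 1789.290) = 310.4 km
  3: √((-34.5)² + (27.7)²) = √(1190.250 + 767.290) = 44.2 km
  4: √((-137.9)² + (-273.1)²) = √(19016.410 + 74583.610) = 305.9 km
  5: √((-192.4)² + (-287.3)²) = √(37017.760 + 82541.290) = 345.8 km
  → nearest: 3 (44.2 km)
Q4 at (-110.6, 0.1):
  1: √((103.2)² + (-180.9)²) = √(10650.240 + 32724.810) = 208.3 km
  2: √((-26.7)² + (111.2)²) = √(712.890 + 12365.440) = 114.4 km
  3: √((246.3)² + (181.2)²) = √(60663.690 + 32833.440) = 305.8 km
  4: √((142.9)² + (-119.6)²) = √(20420.410 + 14304.160) = 186.3 km
  5: √((88.4)² + (-133.8)²) = √(7814.560 + 17902.440) = 160.4 km
  → nearest: 2 (114.4 km)
Q5 at (188.6, 127.4):
  1: √((-196.0)² + (-308.2)²) = √(38416.000 + 94987.240) = 365.2 km
  2: √((-325.9)² + (-16.1)²) = √(106210.810 + 259.210) = 326.3 km
  3: √((-52.9)² + (53.9)²) = √(2798.410 + 2905.210) = 75.5 km
  4: √((-156.3)² + (-246.9)²) = √(24429.690 + 60959.610) = 292.2 km
  5: √((-210.8)² + (-261.1)²) = √(44436.640 + 68173.210) = 335.6 km
  → nearest: 3 (75.5 km)

Q1→2; Q2→5; Q3→3; Q4→2; Q5→3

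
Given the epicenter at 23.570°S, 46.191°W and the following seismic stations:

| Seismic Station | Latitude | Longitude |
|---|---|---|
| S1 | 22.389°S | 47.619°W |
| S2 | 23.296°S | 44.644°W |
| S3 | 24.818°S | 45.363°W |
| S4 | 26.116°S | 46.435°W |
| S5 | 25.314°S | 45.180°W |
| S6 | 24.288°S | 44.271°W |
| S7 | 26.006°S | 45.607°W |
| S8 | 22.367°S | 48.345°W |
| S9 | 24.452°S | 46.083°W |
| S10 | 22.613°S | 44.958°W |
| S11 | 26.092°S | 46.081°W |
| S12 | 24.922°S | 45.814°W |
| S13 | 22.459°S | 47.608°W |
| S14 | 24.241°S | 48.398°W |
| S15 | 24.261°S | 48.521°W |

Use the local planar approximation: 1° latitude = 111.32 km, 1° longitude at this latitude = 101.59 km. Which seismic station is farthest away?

S4

Distances from 23.570°S, 46.191°W:
S1: 195.779 km
S2: 160.092 km
S3: 162.408 km
S4: 284.503 km
S5: 219.636 km
S6: 210.794 km
S7: 277.590 km
S8: 256.551 km
S9: 98.795 km
S10: 164.437 km
S11: 280.971 km
S12: 155.301 km
S13: 189.785 km
S14: 236.324 km
S15: 248.890 km
Maximum: S4 at 284.503 km.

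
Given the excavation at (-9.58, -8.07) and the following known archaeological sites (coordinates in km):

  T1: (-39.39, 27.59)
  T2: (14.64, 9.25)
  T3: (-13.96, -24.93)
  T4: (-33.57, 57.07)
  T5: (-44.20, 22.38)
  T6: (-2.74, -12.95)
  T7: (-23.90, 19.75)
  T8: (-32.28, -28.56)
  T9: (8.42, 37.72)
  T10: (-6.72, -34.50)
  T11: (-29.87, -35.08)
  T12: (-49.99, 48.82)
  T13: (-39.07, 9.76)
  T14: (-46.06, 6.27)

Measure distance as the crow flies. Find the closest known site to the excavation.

T6

Distances from (-9.58, -8.07):
T1: √((-29.81)² + (35.66)²) = √(888.6361 + 1271.6356) = 46.48 km
T2: √((24.22)² + (17.32)²) = √(586.6084 + 299.9824) = 29.78 km
T3: √((-4.38)² + (-16.86)²) = √(19.1844 + 284.2596) = 17.42 km
T4: √((-23.99)² + (65.14)²) = √(575.5201 + 4243.2196) = 69.42 km
T5: √((-34.62)² + (30.45)²) = √(1198.5444 + 927.2025) = 46.11 km
T6: √((6.84)² + (-4.88)²) = √(46.7856 + 23.8144) = 8.40 km
T7: √((-14.32)² + (27.82)²) = √(205.0624 + 773.9524) = 31.29 km
T8: √((-22.70)² + (-20.49)²) = √(515.2900 + 419.8401) = 30.58 km
T9: √((18.00)² + (45.79)²) = √(324.0000 + 2096.7241) = 49.20 km
T10: √((2.86)² + (-26.43)²) = √(8.1796 + 698.5449) = 26.58 km
T11: √((-20.29)² + (-27.01)²) = √(411.6841 + 729.5401) = 33.78 km
T12: √((-40.41)² + (56.89)²) = √(1632.9681 + 3236.4721) = 69.78 km
T13: √((-29.49)² + (17.83)²) = √(869.6601 + 317.9089) = 34.46 km
T14: √((-36.48)² + (14.34)²) = √(1330.7904 + 205.6356) = 39.20 km
Minimum: T6 at 8.40 km.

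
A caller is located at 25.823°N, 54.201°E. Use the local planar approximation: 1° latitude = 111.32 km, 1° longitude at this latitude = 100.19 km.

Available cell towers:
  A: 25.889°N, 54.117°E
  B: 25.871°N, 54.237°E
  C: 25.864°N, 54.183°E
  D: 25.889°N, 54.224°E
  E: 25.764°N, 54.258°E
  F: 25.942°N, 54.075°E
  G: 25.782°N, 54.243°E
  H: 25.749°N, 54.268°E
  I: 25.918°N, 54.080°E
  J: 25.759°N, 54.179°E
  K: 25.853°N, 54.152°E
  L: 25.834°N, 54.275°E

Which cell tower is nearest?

C

Distances from 25.823°N, 54.201°E:
A: √((0.066·111.32)² + (-0.084·100.19)²) = √(53.98017 + 70.82838) = 11.172 km
B: √((0.048·111.32)² + (0.036·100.19)²) = √(28.55150 + 13.00929) = 6.447 km
C: √((0.041·111.32)² + (-0.018·100.19)²) = √(20.83119 + 3.25232) = 4.907 km
D: √((0.066·111.32)² + (0.023·100.19)²) = √(53.98017 + 5.31012) = 7.700 km
E: √((-0.059·111.32)² + (0.057·100.19)²) = √(43.13705 + 32.61358) = 8.703 km
F: √((0.119·111.32)² + (-0.126·100.19)²) = √(175.48513 + 159.36386) = 18.299 km
G: √((-0.041·111.32)² + (0.042·100.19)²) = √(20.83119 + 17.70710) = 6.208 km
H: √((-0.074·111.32)² + (0.067·100.19)²) = √(67.85937 + 45.06074) = 10.626 km
I: √((0.095·111.32)² + (-0.121·100.19)²) = √(111.83909 + 146.96689) = 16.087 km
J: √((-0.064·111.32)² + (-0.022·100.19)²) = √(50.75822 + 4.85841) = 7.458 km
K: √((0.030·111.32)² + (-0.049·100.19)²) = √(11.15293 + 24.10132) = 5.938 km
L: √((0.011·111.32)² + (0.074·100.19)²) = √(1.49945 + 54.96829) = 7.515 km
Minimum: C at 4.907 km.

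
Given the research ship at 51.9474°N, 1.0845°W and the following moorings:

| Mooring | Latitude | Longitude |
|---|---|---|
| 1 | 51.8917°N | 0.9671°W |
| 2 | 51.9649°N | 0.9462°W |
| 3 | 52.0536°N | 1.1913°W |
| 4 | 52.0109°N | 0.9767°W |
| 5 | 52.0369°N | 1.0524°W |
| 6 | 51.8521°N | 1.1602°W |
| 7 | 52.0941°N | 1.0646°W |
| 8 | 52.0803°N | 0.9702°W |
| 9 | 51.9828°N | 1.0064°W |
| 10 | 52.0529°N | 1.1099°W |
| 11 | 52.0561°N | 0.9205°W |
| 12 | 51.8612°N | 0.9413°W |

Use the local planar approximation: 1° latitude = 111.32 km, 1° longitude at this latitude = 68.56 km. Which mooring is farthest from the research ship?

Distances from 51.9474°N, 1.0845°W:
1: √((-0.0557·111.32)² + (0.1174·68.56)²) = √(38.446498 + 64.785500) = 10.1603 km
2: √((0.0175·111.32)² + (0.1383·68.56)²) = √(3.795094 + 89.905441) = 9.6799 km
3: √((0.1062·111.32)² + (-0.1068·68.56)²) = √(139.764035 + 53.614730) = 13.9061 km
4: √((0.0635·111.32)² + (0.1078·68.56)²) = √(49.968216 + 54.623452) = 10.2270 km
5: √((0.0895·111.32)² + (0.0321·68.56)²) = √(99.264159 + 4.843415) = 10.2033 km
6: √((-0.0953·111.32)² + (-0.0757·68.56)²) = √(112.546553 + 26.936017) = 11.8103 km
7: √((0.1467·111.32)² + (0.0199·68.56)²) = √(266.689933 + 1.861435) = 16.3875 km
8: √((0.1329·111.32)² + (0.1143·68.56)²) = √(218.875100 + 61.409290) = 16.7417 km
9: √((0.0354·111.32)² + (0.0781·68.56)²) = √(15.529337 + 28.671056) = 6.6483 km
10: √((0.1055·111.32)² + (-0.0254·68.56)²) = √(137.927643 + 3.032558) = 11.8727 km
11: √((0.1087·111.32)² + (0.1640·68.56)²) = √(146.421713 + 126.423938) = 16.5180 km
12: √((-0.0862·111.32)² + (0.1432·68.56)²) = √(92.079071 + 96.389040) = 13.7284 km
Maximum: 8 at 16.7417 km.

8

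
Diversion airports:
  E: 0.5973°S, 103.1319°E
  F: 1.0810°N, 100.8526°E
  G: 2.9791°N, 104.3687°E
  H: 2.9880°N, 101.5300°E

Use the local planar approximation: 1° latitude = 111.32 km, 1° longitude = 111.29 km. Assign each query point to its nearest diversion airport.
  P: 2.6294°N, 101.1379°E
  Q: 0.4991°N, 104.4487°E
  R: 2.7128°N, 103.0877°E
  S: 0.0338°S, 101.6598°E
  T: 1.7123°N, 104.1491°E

P at 2.6294°N, 101.1379°E:
  E: 422.2168 km
  F: 175.2678 km
  G: 361.6570 km
  H: 59.1416 km
  → nearest: H (59.1416 km)
Q at 0.4991°N, 104.4487°E:
  E: 190.7156 km
  F: 405.4184 km
  G: 276.2171 km
  H: 426.9357 km
  → nearest: E (190.7156 km)
R at 2.7128°N, 103.0877°E:
  E: 368.5132 km
  F: 308.0116 km
  G: 145.6120 km
  H: 176.0425 km
  → nearest: G (145.6120 km)
S at 0.0338°S, 101.6598°E:
  E: 175.4286 km
  F: 153.2015 km
  G: 450.9731 km
  H: 336.6968 km
  → nearest: F (153.2015 km)
T at 1.7123°N, 104.1491°E:
  E: 280.9235 km
  F: 373.5378 km
  G: 143.1222 km
  H: 324.2337 km
  → nearest: G (143.1222 km)

P→H; Q→E; R→G; S→F; T→G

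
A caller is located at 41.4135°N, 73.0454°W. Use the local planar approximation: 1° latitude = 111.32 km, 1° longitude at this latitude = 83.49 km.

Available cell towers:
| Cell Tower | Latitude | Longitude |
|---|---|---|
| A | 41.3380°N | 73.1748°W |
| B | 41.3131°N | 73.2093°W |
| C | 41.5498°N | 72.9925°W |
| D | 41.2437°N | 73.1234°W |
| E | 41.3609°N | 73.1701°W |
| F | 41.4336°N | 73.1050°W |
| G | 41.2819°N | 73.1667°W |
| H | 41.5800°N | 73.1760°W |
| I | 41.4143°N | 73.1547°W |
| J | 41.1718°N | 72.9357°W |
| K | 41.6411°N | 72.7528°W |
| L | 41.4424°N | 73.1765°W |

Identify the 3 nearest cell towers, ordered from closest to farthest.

F, I, L

Distances from 41.4135°N, 73.0454°W:
A: √((-0.0755·111.32)² + (-0.1294·83.49)²) = √(70.638310 + 116.717903) = 13.6878 km
B: √((-0.1004·111.32)² + (-0.1639·83.49)²) = √(124.914778 + 187.252157) = 17.6682 km
C: √((0.1363·111.32)² + (0.0529·83.49)²) = √(230.217380 + 19.506541) = 15.8027 km
D: √((-0.1698·111.32)² + (-0.0780·83.49)²) = √(357.290745 + 42.409009) = 19.9925 km
E: √((-0.0526·111.32)² + (-0.1247·83.49)²) = √(34.286084 + 108.393148) = 11.9448 km
F: √((0.0201·111.32)² + (-0.0596·83.49)²) = √(5.006549 + 24.760616) = 5.4559 km
G: √((-0.1316·111.32)² + (-0.1213·83.49)²) = √(214.614062 + 102.562955) = 17.8095 km
H: √((0.1665·111.32)² + (-0.1306·83.49)²) = √(343.538070 + 118.892724) = 21.5042 km
I: √((0.0008·111.32)² + (-0.1093·83.49)²) = √(0.007931 + 83.273965) = 9.1259 km
J: √((-0.2417·111.32)² + (0.1097·83.49)²) = √(723.935204 + 83.884588) = 28.4222 km
K: √((0.2276·111.32)² + (0.2926·83.49)²) = √(641.934786 + 596.784542) = 35.1954 km
L: √((0.0289·111.32)² + (-0.1311·83.49)²) = √(10.350041 + 119.804824) = 11.4085 km
Sorted: F (5.4559 km) < I (9.1259 km) < L (11.4085 km) < E (11.9448 km) < A (13.6878 km) < …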